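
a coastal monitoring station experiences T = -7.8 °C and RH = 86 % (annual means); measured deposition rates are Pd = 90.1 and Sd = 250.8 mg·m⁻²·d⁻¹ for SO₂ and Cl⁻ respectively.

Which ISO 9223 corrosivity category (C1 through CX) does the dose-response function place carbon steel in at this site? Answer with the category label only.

C3

carbon steel: f(T) = +0.150·(T−10) [T≤10 °C] = -2.6700
  SO₂ term: 1.77·90.1^0.52·exp(0.02·86-2.6700) = 7.11
  Sd branch = 0.102·Sd^0.62·e^(0.033·RH+0.04·T) = 39.19 μm/a
  sum: 7.11 + 39.19 → r_corr = 46.3 μm/a
46.3 μm/a falls in (25, 50] for carbon steel → category C3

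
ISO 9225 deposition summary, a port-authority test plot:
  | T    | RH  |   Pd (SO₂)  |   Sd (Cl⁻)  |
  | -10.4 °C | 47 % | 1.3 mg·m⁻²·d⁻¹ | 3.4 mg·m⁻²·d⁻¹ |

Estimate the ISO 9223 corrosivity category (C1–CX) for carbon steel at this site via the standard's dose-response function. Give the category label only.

C1

carbon steel: f(T) = +0.150·(T−10) [T≤10 °C] = -3.0600
  Pd branch = 1.77·Pd^0.52·e^(0.02·RH+f) = 0.2435 μm/a
  Sd branch = 0.102·Sd^0.62·e^(0.033·RH+0.04·T) = 0.6777 μm/a
  r_corr = 0.2435 + 0.6777 = 0.9212 μm/a
0.921 μm/a falls in (0, 1.3] for carbon steel → category C1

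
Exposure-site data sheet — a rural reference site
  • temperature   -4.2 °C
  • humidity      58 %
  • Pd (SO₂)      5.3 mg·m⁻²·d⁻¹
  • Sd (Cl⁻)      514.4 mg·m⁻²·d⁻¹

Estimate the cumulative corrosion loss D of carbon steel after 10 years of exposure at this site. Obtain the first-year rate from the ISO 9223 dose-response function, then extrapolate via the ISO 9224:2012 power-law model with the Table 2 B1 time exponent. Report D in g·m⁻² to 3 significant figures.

carbon steel: f(T) = +0.150·(T−10) [T≤10 °C] = -2.1300
  sulphur-dioxide contribution → 1.597 μm/a
  chloride contribution → 28.05 μm/a
  total first-year rate 29.64 μm/a
Long-term exponent b (ISO 9224 Table 2, B1) = 0.523
  D(10) = 29.64 × 10^0.523 = 29.64 × 3.334 = 98.84 μm
  Mass loss = 98.84 μm × 7.85 g/cm³ = 775.9 g·m⁻²

D(10) = 776 g·m⁻²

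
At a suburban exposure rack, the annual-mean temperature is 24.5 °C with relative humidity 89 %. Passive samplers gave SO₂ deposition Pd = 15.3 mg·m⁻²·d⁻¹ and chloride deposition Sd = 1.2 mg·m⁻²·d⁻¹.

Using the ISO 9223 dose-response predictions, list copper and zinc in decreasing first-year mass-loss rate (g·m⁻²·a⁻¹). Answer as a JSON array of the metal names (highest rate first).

["copper", "zinc"]

copper: f(T) = -0.080·(T−10) [T>10 °C] = -1.1600
  Pd branch = 0.0053·Pd^0.26·e^(0.059·RH+f) = 0.6442 μm/a
  Sd branch = 0.01025·Sd^0.27·e^(0.036·RH+0.049·T) = 0.881 μm/a
  r_corr = 0.6442 + 0.881 = 1.525 μm/a
  mass loss = 1.525 μm/a × 8.96 g/cm³ = 13.67 g·m⁻²·a⁻¹
zinc: T>10 °C ⇒ hinge -0.071·(24.5−10) = -1.0295
  Pd branch = 0.0129·Pd^0.44·e^(0.046·RH+f) = 0.9178 μm/a
  Sd branch = 0.0175·Sd^0.57·e^(0.008·RH+0.085·T) = 0.3175 μm/a
  r_corr = 0.9178 + 0.3175 = 1.235 μm/a
  mass loss = 1.235 μm/a × 7.14 g/cm³ = 8.82 g·m⁻²·a⁻¹
Ordering by g·m⁻²·a⁻¹: copper (13.7) > zinc (8.82)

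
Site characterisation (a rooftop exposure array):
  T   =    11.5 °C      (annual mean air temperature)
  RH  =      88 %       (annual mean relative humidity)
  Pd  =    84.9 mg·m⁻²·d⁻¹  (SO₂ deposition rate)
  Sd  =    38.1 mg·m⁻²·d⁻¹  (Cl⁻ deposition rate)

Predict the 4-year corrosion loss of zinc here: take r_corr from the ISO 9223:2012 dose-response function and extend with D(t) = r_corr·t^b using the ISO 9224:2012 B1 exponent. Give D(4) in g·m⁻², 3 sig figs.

D(4) = 120 g·m⁻²

zinc: f(T) = -0.071·(T−10) [T>10 °C] = -0.1065
  sulphur-dioxide contribution → 4.689 μm/a
  chloride contribution → 0.7489 μm/a
  ⇒ r_corr(zinc) = 5.438 μm/a
Power-law: D(4) = r_corr · 4^0.813
  D(4) = 5.438 × 4^0.813 = 5.438 × 3.087 = 16.78 μm
  Mass loss = 16.78 μm × 7.14 g/cm³ = 119.8 g·m⁻²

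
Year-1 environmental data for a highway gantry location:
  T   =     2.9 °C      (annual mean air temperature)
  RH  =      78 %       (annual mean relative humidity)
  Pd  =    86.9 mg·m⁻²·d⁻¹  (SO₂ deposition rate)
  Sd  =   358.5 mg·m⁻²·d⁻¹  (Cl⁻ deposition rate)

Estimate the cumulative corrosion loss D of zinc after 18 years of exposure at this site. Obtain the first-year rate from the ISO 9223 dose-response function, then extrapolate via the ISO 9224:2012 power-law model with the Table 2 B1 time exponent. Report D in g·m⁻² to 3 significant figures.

D(18) = 280 g·m⁻²

zinc: f(T) = +0.038·(T−10) [T≤10 °C] = -0.2698
  SO₂ term: 0.0129·86.9^0.44·exp(0.046·78-0.2698) = 2.54
  Sd branch = 0.0175·Sd^0.57·e^(0.008·RH+0.085·T) = 1.194 μm/a
  sum: 2.54 + 1.194 → r_corr = 3.734 μm/a
Long-term exponent b (ISO 9224 Table 2, B1) = 0.813
  D(18) = 3.734 × 18^0.813 = 3.734 × 10.48 = 39.15 μm
  Mass loss = 39.15 μm × 7.14 g/cm³ = 279.5 g·m⁻²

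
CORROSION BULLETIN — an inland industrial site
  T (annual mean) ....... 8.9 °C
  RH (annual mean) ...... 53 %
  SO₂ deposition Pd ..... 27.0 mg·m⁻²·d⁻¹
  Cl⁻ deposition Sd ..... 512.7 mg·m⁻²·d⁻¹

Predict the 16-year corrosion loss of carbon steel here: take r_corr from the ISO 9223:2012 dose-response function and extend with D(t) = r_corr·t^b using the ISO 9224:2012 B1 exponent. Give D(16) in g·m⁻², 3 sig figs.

D(16) = 2.15e+03 g·m⁻²

carbon steel: T≤10 °C ⇒ hinge +0.150·(8.9−10) = -0.1650
  Pd branch = 1.77·Pd^0.52·e^(0.02·RH+f) = 24.04 μm/a
  Cl⁻ term: 0.102·512.7^0.62·exp(0.033·53+0.04·8.9) = 40.08
  sum: 24.04 + 40.08 → r_corr = 64.12 μm/a
Long-term exponent b (ISO 9224 Table 2, B1) = 0.523
  D(16) = 64.12 × 16^0.523 = 64.12 × 4.263 = 273.4 μm
  Mass loss = 273.4 μm × 7.85 g/cm³ = 2146 g·m⁻²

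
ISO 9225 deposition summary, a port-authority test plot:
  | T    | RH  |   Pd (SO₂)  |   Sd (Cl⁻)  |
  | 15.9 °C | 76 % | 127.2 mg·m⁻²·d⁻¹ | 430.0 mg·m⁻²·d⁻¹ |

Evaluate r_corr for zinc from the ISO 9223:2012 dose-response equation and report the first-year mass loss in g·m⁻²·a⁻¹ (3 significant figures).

zinc: T>10 °C ⇒ hinge -0.071·(15.9−10) = -0.4189
  sulphur-dioxide contribution → 2.36 μm/a
  chloride contribution → 3.937 μm/a
  total first-year rate 6.297 μm/a
Convert to mass loss: 6.297 μm/a × 7.14 g/cm³ = 44.96 g·m⁻²·a⁻¹

r_corr = 45.0 g·m⁻²·a⁻¹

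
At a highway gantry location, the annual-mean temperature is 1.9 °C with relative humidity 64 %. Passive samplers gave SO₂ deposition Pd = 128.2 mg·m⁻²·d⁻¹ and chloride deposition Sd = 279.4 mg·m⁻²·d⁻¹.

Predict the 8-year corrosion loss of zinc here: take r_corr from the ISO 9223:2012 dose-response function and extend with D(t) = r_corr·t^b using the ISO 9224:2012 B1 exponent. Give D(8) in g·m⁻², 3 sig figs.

D(8) = 91.9 g·m⁻²

zinc: T≤10 °C ⇒ hinge +0.038·(1.9−10) = -0.3078
  Pd branch = 0.0129·Pd^0.44·e^(0.046·RH+f) = 1.524 μm/a
  Sd branch = 0.0175·Sd^0.57·e^(0.008·RH+0.085·T) = 0.8509 μm/a
  r_corr = 1.524 + 0.8509 = 2.375 μm/a
Power-law: D(8) = r_corr · 8^0.813
  D(8) = 2.375 × 8^0.813 = 2.375 × 5.423 = 12.88 μm
  Mass loss = 12.88 μm × 7.14 g/cm³ = 91.95 g·m⁻²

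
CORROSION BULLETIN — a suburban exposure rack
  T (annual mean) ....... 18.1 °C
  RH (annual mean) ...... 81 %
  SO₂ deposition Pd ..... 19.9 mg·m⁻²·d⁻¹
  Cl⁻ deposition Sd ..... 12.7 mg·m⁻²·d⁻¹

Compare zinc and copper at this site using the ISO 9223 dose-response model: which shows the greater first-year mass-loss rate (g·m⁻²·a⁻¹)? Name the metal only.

copper

zinc: f(T) = -0.071·(T−10) [T>10 °C] = -0.5751
  Pd branch = 0.0129·Pd^0.44·e^(0.046·RH+f) = 1.123 μm/a
  Cl⁻ term: 0.0175·12.7^0.57·exp(0.008·81+0.085·18.1) = 0.6634
  sum: 1.123 + 0.6634 → r_corr = 1.787 μm/a
  mass loss = 1.787 μm/a × 7.14 g/cm³ = 12.76 g·m⁻²·a⁻¹
copper: temperature factor f = -0.080·(8.1) = -0.6480
  Pd branch = 0.0053·Pd^0.26·e^(0.059·RH+f) = 0.7179 μm/a
  Sd branch = 0.01025·Sd^0.27·e^(0.036·RH+0.049·T) = 0.9127 μm/a
  r_corr = 0.7179 + 0.9127 = 1.631 μm/a
  mass loss = 1.631 μm/a × 8.96 g/cm³ = 14.61 g·m⁻²·a⁻¹
Ordering by g·m⁻²·a⁻¹: copper (14.6) > zinc (12.8)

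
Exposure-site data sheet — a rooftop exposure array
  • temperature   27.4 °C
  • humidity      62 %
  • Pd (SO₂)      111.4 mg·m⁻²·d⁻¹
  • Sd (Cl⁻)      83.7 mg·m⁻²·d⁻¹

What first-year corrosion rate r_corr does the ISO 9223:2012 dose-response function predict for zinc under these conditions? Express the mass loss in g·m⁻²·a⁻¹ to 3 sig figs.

r_corr = 30.0 g·m⁻²·a⁻¹

zinc: f(T) = -0.071·(T−10) [T>10 °C] = -1.2354
  SO₂ term: 0.0129·111.4^0.44·exp(0.046·62-1.2354) = 0.5168
  Sd branch = 0.0175·Sd^0.57·e^(0.008·RH+0.085·T) = 3.68 μm/a
  r_corr = 0.5168 + 3.68 = 4.197 μm/a
Convert to mass loss: 4.197 μm/a × 7.14 g/cm³ = 29.97 g·m⁻²·a⁻¹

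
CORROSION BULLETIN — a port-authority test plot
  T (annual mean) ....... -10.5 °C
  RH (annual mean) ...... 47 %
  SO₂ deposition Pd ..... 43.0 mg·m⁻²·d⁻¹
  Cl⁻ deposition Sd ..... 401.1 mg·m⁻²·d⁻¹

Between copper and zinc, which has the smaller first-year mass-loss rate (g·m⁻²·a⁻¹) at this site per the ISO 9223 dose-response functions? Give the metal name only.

copper: temperature factor f = +0.126·(-20.5) = -2.5830
  SO₂ term: 0.0053·43.0^0.26·exp(0.059·47-2.5830) = 0.01704
  Cl⁻ term: 0.01025·401.1^0.27·exp(0.036·47+0.049·-10.5) = 0.1679
  sum: 0.01704 + 0.1679 → r_corr = 0.1849 μm/a
  mass loss = 0.1849 μm/a × 8.96 g/cm³ = 1.657 g·m⁻²·a⁻¹
zinc: temperature factor f = +0.038·(-20.5) = -0.7790
  Pd branch = 0.0129·Pd^0.44·e^(0.046·RH+f) = 0.2691 μm/a
  Cl⁻ term: 0.0175·401.1^0.57·exp(0.008·47+0.085·-10.5) = 0.3181
  sum: 0.2691 + 0.3181 → r_corr = 0.5872 μm/a
  mass loss = 0.5872 μm/a × 7.14 g/cm³ = 4.193 g·m⁻²·a⁻¹
Ordering by g·m⁻²·a⁻¹: zinc (4.19) > copper (1.66)

copper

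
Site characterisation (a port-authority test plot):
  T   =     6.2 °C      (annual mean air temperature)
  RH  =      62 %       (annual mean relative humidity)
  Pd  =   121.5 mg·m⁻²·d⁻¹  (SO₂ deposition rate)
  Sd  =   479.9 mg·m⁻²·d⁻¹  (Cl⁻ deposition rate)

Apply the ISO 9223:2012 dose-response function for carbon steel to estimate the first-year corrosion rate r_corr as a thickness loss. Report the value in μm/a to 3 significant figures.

r_corr = 88.4 μm/a

carbon steel: f(T) = +0.150·(T−10) [T≤10 °C] = -0.5700
  Pd branch = 1.77·Pd^0.52·e^(0.02·RH+f) = 41.97 μm/a
  Cl⁻ term: 0.102·479.9^0.62·exp(0.033·62+0.04·6.2) = 46.47
  r_corr = 41.97 + 46.47 = 88.44 μm/a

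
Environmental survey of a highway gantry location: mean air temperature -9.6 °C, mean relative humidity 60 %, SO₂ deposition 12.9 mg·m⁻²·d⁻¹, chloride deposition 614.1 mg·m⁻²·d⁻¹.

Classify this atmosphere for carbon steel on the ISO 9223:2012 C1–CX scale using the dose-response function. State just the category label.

C3

carbon steel: T≤10 °C ⇒ hinge +0.150·(-9.6−10) = -2.9400
  sulphur-dioxide contribution → 1.174 μm/a
  chloride contribution → 26.94 μm/a
  ⇒ r_corr(carbon steel) = 28.12 μm/a
28.1 μm/a falls in (25, 50] for carbon steel → category C3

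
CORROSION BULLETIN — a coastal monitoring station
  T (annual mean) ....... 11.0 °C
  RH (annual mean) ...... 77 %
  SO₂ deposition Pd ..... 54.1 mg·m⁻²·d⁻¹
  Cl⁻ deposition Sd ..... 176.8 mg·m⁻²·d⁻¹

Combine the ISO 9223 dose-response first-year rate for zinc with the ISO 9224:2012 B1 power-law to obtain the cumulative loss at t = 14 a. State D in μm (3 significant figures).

D(14) = 34.0 μm

zinc: T>10 °C ⇒ hinge -0.071·(11.0−10) = -0.0710
  Pd branch = 0.0129·Pd^0.44·e^(0.046·RH+f) = 2.402 μm/a
  Cl⁻ term: 0.0175·176.8^0.57·exp(0.008·77+0.085·11.0) = 1.576
  r_corr = 2.402 + 1.576 = 3.979 μm/a
ISO 9224: D(t) = r_corr · t^b with b = 0.813 (zinc, B1)
  D(14) = 3.979 × 14^0.813 = 3.979 × 8.547 = 34.01 μm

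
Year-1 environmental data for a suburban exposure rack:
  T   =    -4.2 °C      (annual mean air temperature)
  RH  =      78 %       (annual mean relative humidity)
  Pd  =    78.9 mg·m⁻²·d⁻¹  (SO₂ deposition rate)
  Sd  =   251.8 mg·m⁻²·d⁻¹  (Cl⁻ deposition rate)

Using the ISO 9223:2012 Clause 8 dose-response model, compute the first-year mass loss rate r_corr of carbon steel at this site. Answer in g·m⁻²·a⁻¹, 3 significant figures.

carbon steel: temperature factor f = +0.150·(-14.2) = -2.1300
  sulphur-dioxide contribution → 9.703 μm/a
  chloride contribution → 34.85 μm/a
  ⇒ r_corr(carbon steel) = 44.55 μm/a
Convert to mass loss: 44.55 μm/a × 7.85 g/cm³ = 349.7 g·m⁻²·a⁻¹

r_corr = 350 g·m⁻²·a⁻¹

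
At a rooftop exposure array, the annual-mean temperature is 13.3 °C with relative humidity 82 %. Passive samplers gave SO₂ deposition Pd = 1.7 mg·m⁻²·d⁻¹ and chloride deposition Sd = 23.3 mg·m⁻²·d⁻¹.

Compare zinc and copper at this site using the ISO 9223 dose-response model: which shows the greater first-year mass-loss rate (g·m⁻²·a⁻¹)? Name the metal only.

copper

zinc: T>10 °C ⇒ hinge -0.071·(13.3−10) = -0.2343
  sulphur-dioxide contribution → 0.5603 μm/a
  chloride contribution → 0.6285 μm/a
  ⇒ r_corr(zinc) = 1.189 μm/a
  mass loss = 1.189 μm/a × 7.14 g/cm³ = 8.488 g·m⁻²·a⁻¹
copper: f(T) = -0.080·(T−10) [T>10 °C] = -0.2640
  sulphur-dioxide contribution → 0.5897 μm/a
  chloride contribution → 0.881 μm/a
  total first-year rate 1.471 μm/a
  mass loss = 1.471 μm/a × 8.96 g/cm³ = 13.18 g·m⁻²·a⁻¹
Ordering by g·m⁻²·a⁻¹: copper (13.2) > zinc (8.49)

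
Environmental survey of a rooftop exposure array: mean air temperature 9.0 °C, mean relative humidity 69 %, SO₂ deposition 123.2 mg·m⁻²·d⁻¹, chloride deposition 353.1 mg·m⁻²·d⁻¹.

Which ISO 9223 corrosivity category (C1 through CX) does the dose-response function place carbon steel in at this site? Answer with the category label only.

C5

carbon steel: temperature factor f = +0.150·(-1.0) = -0.1500
  sulphur-dioxide contribution → 74.01 μm/a
  chloride contribution → 54.14 μm/a
  ⇒ r_corr(carbon steel) = 128.1 μm/a
128 μm/a falls in (80, 200] for carbon steel → category C5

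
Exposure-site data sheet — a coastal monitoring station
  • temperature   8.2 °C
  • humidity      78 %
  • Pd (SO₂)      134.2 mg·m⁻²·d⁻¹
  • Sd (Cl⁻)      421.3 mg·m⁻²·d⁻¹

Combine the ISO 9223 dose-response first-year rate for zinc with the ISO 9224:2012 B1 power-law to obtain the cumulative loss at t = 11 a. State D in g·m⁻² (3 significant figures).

D(11) = 292 g·m⁻²

zinc: T≤10 °C ⇒ hinge +0.038·(8.2−10) = -0.0684
  SO₂ term: 0.0129·134.2^0.44·exp(0.046·78-0.0684) = 3.761
  Cl⁻ term: 0.0175·421.3^0.57·exp(0.008·78+0.085·8.2) = 2.055
  sum: 3.761 + 2.055 → r_corr = 5.816 μm/a
Power-law: D(11) = r_corr · 11^0.813
  D(11) = 5.816 × 11^0.813 = 5.816 × 7.025 = 40.86 μm
  Mass loss = 40.86 μm × 7.14 g/cm³ = 291.7 g·m⁻²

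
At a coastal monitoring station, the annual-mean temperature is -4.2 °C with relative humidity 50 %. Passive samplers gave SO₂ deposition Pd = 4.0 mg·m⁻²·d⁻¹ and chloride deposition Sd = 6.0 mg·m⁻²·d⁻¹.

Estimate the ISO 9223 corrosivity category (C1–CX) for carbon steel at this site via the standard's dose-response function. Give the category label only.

carbon steel: T≤10 °C ⇒ hinge +0.150·(-4.2−10) = -2.1300
  SO₂ term: 1.77·4.0^0.52·exp(0.02·50-2.1300) = 1.176
  Sd branch = 0.102·Sd^0.62·e^(0.033·RH+0.04·T) = 1.364 μm/a
  sum: 1.176 + 1.364 → r_corr = 2.539 μm/a
Category bounds: 1.3…25 μm/a bracket r_corr ⇒ C2

C2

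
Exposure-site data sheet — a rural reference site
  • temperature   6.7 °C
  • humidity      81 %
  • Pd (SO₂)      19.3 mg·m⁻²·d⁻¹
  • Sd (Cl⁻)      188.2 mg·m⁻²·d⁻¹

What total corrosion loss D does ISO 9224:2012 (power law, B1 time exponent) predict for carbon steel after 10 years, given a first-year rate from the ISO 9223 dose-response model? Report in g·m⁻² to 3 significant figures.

D(10) = 1.97e+03 g·m⁻²

carbon steel: temperature factor f = +0.150·(-3.3) = -0.4950
  SO₂ term: 1.77·19.3^0.52·exp(0.02·81-0.4950) = 25.41
  Cl⁻ term: 0.102·188.2^0.62·exp(0.033·81+0.04·6.7) = 49.67
  sum: 25.41 + 49.67 → r_corr = 75.09 μm/a
Power-law: D(10) = r_corr · 10^0.523
  D(10) = 75.09 × 10^0.523 = 75.09 × 3.334 = 250.4 μm
  Mass loss = 250.4 μm × 7.85 g/cm³ = 1965 g·m⁻²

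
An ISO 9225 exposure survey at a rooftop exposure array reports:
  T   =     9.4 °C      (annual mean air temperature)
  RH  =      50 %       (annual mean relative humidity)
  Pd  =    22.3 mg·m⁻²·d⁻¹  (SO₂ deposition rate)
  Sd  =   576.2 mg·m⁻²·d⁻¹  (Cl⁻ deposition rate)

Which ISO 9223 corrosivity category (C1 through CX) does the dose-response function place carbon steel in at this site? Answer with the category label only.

C4

carbon steel: T≤10 °C ⇒ hinge +0.150·(9.4−10) = -0.0900
  sulphur-dioxide contribution → 22.1 μm/a
  chloride contribution → 39.81 μm/a
  total first-year rate 61.91 μm/a
61.9 μm/a falls in (50, 80] for carbon steel → category C4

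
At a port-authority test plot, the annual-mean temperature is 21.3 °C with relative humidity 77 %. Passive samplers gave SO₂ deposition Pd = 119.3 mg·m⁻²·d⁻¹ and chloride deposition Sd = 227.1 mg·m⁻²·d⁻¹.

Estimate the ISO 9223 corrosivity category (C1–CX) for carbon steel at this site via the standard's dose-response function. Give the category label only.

carbon steel: temperature factor f = -0.054·(11.3) = -0.6102
  Pd branch = 1.77·Pd^0.52·e^(0.02·RH+f) = 53.91 μm/a
  Cl⁻ term: 0.102·227.1^0.62·exp(0.033·77+0.04·21.3) = 87.7
  r_corr = 53.91 + 87.7 = 141.6 μm/a
142 μm/a falls in (80, 200] for carbon steel → category C5

C5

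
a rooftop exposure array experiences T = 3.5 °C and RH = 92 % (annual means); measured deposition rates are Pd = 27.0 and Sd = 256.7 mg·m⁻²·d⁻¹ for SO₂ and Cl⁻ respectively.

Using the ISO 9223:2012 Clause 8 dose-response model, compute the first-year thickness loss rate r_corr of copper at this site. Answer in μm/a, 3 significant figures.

copper: temperature factor f = +0.126·(-6.5) = -0.8190
  Pd branch = 0.0053·Pd^0.26·e^(0.059·RH+f) = 1.253 μm/a
  Sd branch = 0.01025·Sd^0.27·e^(0.036·RH+0.049·T) = 1.493 μm/a
  r_corr = 1.253 + 1.493 = 2.747 μm/a

r_corr = 2.75 μm/a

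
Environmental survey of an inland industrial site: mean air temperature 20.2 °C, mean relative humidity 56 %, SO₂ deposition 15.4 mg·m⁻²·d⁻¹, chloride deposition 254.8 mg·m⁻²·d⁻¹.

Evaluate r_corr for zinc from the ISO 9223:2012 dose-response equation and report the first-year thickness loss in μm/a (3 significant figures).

r_corr = 3.86 μm/a

zinc: T>10 °C ⇒ hinge -0.071·(20.2−10) = -0.7242
  SO₂ term: 0.0129·15.4^0.44·exp(0.046·56-0.7242) = 0.2737
  Sd branch = 0.0175·Sd^0.57·e^(0.008·RH+0.085·T) = 3.588 μm/a
  r_corr = 0.2737 + 3.588 = 3.861 μm/a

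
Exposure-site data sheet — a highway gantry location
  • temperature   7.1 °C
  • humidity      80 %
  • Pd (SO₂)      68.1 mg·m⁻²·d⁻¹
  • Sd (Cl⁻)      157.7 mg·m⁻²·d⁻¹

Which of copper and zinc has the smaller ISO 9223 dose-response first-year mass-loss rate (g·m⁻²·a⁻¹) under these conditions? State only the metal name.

copper: T≤10 °C ⇒ hinge +0.126·(7.1−10) = -0.3654
  Pd branch = 0.0053·Pd^0.26·e^(0.059·RH+f) = 1.236 μm/a
  Cl⁻ term: 0.01025·157.7^0.27·exp(0.036·80+0.049·7.1) = 1.014
  sum: 1.236 + 1.014 → r_corr = 2.25 μm/a
  mass loss = 2.25 μm/a × 8.96 g/cm³ = 20.16 g·m⁻²·a⁻¹
zinc: T≤10 °C ⇒ hinge +0.038·(7.1−10) = -0.1102
  Pd branch = 0.0129·Pd^0.44·e^(0.046·RH+f) = 2.934 μm/a
  Sd branch = 0.0175·Sd^0.57·e^(0.008·RH+0.085·T) = 1.086 μm/a
  sum: 2.934 + 1.086 → r_corr = 4.02 μm/a
  mass loss = 4.02 μm/a × 7.14 g/cm³ = 28.71 g·m⁻²·a⁻¹
Ordering by g·m⁻²·a⁻¹: zinc (28.7) > copper (20.2)

copper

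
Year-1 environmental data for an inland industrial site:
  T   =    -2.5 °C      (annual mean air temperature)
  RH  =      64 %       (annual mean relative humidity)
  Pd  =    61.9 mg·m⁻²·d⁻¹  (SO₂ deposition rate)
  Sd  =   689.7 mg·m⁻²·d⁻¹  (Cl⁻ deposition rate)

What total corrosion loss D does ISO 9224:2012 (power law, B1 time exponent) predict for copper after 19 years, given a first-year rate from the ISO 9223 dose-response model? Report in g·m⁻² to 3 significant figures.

D(19) = 42.8 g·m⁻²

copper: T≤10 °C ⇒ hinge +0.126·(-2.5−10) = -1.5750
  Pd branch = 0.0053·Pd^0.26·e^(0.059·RH+f) = 0.14 μm/a
  Sd branch = 0.01025·Sd^0.27·e^(0.036·RH+0.049·T) = 0.5304 μm/a
  sum: 0.14 + 0.5304 → r_corr = 0.6703 μm/a
Power-law: D(19) = r_corr · 19^0.667
  D(19) = 0.6703 × 19^0.667 = 0.6703 × 7.127 = 4.778 μm
  Mass loss = 4.778 μm × 8.96 g/cm³ = 42.81 g·m⁻²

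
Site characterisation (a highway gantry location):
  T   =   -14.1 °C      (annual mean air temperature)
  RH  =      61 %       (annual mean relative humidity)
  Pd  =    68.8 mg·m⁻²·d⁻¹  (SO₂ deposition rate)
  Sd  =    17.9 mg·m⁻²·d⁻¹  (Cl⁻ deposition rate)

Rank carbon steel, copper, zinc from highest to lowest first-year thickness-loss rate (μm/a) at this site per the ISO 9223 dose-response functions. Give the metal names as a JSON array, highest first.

carbon steel: temperature factor f = +0.150·(-24.1) = -3.6150
  SO₂ term: 1.77·68.8^0.52·exp(0.02·61-3.6150) = 1.457
  Cl⁻ term: 0.102·17.9^0.62·exp(0.033·61+0.04·-14.1) = 2.598
  sum: 1.457 + 2.598 → r_corr = 4.055 μm/a
copper: f(T) = +0.126·(T−10) [T≤10 °C] = -3.0366
  Pd branch = 0.0053·Pd^0.26·e^(0.059·RH+f) = 0.02794 μm/a
  Cl⁻ term: 0.01025·17.9^0.27·exp(0.036·61+0.049·-14.1) = 0.1006
  sum: 0.02794 + 0.1006 → r_corr = 0.1286 μm/a
zinc: temperature factor f = +0.038·(-24.1) = -0.9158
  Pd branch = 0.0129·Pd^0.44·e^(0.046·RH+f) = 0.5496 μm/a
  Cl⁻ term: 0.0175·17.9^0.57·exp(0.008·61+0.085·-14.1) = 0.04452
  sum: 0.5496 + 0.04452 → r_corr = 0.5941 μm/a
Ordering by μm/a: carbon steel (4.05) > zinc (0.594) > copper (0.129)

["carbon steel", "zinc", "copper"]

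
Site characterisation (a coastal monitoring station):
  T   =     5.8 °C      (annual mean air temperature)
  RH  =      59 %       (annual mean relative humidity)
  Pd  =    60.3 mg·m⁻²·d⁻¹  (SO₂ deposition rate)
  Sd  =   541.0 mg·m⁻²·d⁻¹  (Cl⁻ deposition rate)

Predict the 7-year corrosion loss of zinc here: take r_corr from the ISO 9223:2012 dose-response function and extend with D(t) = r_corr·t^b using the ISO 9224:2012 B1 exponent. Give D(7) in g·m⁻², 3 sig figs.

zinc: f(T) = +0.038·(T−10) [T≤10 °C] = -0.1596
  Pd branch = 0.0129·Pd^0.44·e^(0.046·RH+f) = 1.008 μm/a
  Sd branch = 0.0175·Sd^0.57·e^(0.008·RH+0.085·T) = 1.66 μm/a
  sum: 1.008 + 1.66 → r_corr = 2.667 μm/a
ISO 9224: D(t) = r_corr · t^b with b = 0.813 (zinc, B1)
  D(7) = 2.667 × 7^0.813 = 2.667 × 4.865 = 12.98 μm
  Mass loss = 12.98 μm × 7.14 g/cm³ = 92.65 g·m⁻²

D(7) = 92.7 g·m⁻²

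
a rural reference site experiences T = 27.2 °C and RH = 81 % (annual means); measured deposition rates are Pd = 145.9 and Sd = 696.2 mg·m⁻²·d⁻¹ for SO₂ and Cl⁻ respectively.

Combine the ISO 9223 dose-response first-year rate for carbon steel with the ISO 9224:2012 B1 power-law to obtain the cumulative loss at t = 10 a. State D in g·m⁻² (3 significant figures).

carbon steel: temperature factor f = -0.054·(17.2) = -0.9288
  Pd branch = 1.77·Pd^0.52·e^(0.02·RH+f) = 47.15 μm/a
  Sd branch = 0.102·Sd^0.62·e^(0.033·RH+0.04·T) = 253.8 μm/a
  sum: 47.15 + 253.8 → r_corr = 300.9 μm/a
ISO 9224: D(t) = r_corr · t^b with b = 0.523 (carbon steel, B1)
  D(10) = 300.9 × 10^0.523 = 300.9 × 3.334 = 1003 μm
  Mass loss = 1003 μm × 7.85 g/cm³ = 7877 g·m⁻²

D(10) = 7.88e+03 g·m⁻²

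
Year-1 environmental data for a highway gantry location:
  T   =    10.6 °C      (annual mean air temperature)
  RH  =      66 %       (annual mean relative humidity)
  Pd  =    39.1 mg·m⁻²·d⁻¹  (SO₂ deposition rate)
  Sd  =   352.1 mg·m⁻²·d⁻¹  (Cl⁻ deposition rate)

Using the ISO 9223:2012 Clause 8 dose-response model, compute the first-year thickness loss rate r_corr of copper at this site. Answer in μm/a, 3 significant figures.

r_corr = 1.55 μm/a

copper: T>10 °C ⇒ hinge -0.080·(10.6−10) = -0.0480
  Pd branch = 0.0053·Pd^0.26·e^(0.059·RH+f) = 0.6435 μm/a
  Cl⁻ term: 0.01025·352.1^0.27·exp(0.036·66+0.049·10.6) = 0.9032
  r_corr = 0.6435 + 0.9032 = 1.547 μm/a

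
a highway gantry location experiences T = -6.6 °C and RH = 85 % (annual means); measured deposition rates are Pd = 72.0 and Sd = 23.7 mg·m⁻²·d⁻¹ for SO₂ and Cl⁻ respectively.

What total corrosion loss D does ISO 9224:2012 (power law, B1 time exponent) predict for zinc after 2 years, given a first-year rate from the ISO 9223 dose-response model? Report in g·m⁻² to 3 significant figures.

zinc: f(T) = +0.038·(T−10) [T≤10 °C] = -0.6308
  Pd branch = 0.0129·Pd^0.44·e^(0.046·RH+f) = 2.249 μm/a
  Sd branch = 0.0175·Sd^0.57·e^(0.008·RH+0.085·T) = 0.1198 μm/a
  r_corr = 2.249 + 0.1198 = 2.369 μm/a
Long-term exponent b (ISO 9224 Table 2, B1) = 0.813
  D(2) = 2.369 × 2^0.813 = 2.369 × 1.757 = 4.161 μm
  Mass loss = 4.161 μm × 7.14 g/cm³ = 29.71 g·m⁻²

D(2) = 29.7 g·m⁻²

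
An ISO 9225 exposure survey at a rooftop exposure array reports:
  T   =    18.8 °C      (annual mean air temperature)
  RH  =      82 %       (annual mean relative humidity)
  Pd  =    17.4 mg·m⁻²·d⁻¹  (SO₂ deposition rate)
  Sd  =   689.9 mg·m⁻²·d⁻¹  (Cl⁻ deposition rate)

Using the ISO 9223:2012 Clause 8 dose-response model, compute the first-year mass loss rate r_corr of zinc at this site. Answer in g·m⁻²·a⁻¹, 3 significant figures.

r_corr = 56.9 g·m⁻²·a⁻¹

zinc: f(T) = -0.071·(T−10) [T>10 °C] = -0.6248
  Pd branch = 0.0129·Pd^0.44·e^(0.046·RH+f) = 1.055 μm/a
  Cl⁻ term: 0.0175·689.9^0.57·exp(0.008·82+0.085·18.8) = 6.919
  r_corr = 1.055 + 6.919 = 7.974 μm/a
Convert to mass loss: 7.974 μm/a × 7.14 g/cm³ = 56.93 g·m⁻²·a⁻¹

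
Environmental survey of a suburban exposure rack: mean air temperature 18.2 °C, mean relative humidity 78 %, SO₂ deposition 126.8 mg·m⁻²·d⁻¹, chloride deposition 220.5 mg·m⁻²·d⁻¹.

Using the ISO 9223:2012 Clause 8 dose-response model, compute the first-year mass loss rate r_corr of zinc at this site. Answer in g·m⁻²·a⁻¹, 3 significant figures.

r_corr = 39.4 g·m⁻²·a⁻¹

zinc: f(T) = -0.071·(T−10) [T>10 °C] = -0.5822
  Pd branch = 0.0129·Pd^0.44·e^(0.046·RH+f) = 2.195 μm/a
  Cl⁻ term: 0.0175·220.5^0.57·exp(0.008·78+0.085·18.2) = 3.324
  r_corr = 2.195 + 3.324 = 5.518 μm/a
Convert to mass loss: 5.518 μm/a × 7.14 g/cm³ = 39.4 g·m⁻²·a⁻¹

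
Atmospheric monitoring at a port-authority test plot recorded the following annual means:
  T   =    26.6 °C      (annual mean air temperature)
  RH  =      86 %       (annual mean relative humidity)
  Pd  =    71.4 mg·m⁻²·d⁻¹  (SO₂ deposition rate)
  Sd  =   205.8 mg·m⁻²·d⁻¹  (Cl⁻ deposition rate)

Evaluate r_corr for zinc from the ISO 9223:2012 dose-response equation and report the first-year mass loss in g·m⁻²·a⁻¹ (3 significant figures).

r_corr = 59.4 g·m⁻²·a⁻¹

zinc: T>10 °C ⇒ hinge -0.071·(26.6−10) = -1.1786
  Pd branch = 0.0129·Pd^0.44·e^(0.046·RH+f) = 1.357 μm/a
  Sd branch = 0.0175·Sd^0.57·e^(0.008·RH+0.085·T) = 6.957 μm/a
  sum: 1.357 + 6.957 → r_corr = 8.314 μm/a
Convert to mass loss: 8.314 μm/a × 7.14 g/cm³ = 59.36 g·m⁻²·a⁻¹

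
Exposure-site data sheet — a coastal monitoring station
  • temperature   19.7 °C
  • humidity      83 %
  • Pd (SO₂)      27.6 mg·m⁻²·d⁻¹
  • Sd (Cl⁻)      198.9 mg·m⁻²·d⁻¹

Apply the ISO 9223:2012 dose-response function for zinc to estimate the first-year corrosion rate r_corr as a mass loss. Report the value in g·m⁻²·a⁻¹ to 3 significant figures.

zinc: T>10 °C ⇒ hinge -0.071·(19.7−10) = -0.6887
  sulphur-dioxide contribution → 1.269 μm/a
  chloride contribution → 3.706 μm/a
  total first-year rate 4.975 μm/a
Convert to mass loss: 4.975 μm/a × 7.14 g/cm³ = 35.52 g·m⁻²·a⁻¹

r_corr = 35.5 g·m⁻²·a⁻¹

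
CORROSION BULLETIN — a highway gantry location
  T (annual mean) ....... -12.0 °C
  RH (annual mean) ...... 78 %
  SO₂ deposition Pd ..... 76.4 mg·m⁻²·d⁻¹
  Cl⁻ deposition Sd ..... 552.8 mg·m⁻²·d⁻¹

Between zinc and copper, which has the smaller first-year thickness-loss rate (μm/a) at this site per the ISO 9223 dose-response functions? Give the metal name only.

zinc: f(T) = +0.038·(T−10) [T≤10 °C] = -0.8360
  SO₂ term: 0.0129·76.4^0.44·exp(0.046·78-0.8360) = 1.362
  Cl⁻ term: 0.0175·552.8^0.57·exp(0.008·78+0.085·-12.0) = 0.4308
  sum: 1.362 + 0.4308 → r_corr = 1.793 μm/a
copper: T≤10 °C ⇒ hinge +0.126·(-12.0−10) = -2.7720
  SO₂ term: 0.0053·76.4^0.26·exp(0.059·78-2.7720) = 0.102
  Cl⁻ term: 0.01025·552.8^0.27·exp(0.036·78+0.049·-12.0) = 0.5192
  r_corr = 0.102 + 0.5192 = 0.6212 μm/a
Ordering by μm/a: zinc (1.79) > copper (0.621)

copper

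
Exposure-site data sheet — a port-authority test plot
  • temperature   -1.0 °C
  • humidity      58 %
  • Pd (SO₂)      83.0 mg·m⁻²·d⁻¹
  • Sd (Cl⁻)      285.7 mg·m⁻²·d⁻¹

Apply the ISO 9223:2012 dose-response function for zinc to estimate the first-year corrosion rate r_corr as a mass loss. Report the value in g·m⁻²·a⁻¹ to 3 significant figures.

zinc: temperature factor f = +0.038·(-11.0) = -0.4180
  sulphur-dioxide contribution → 0.8554 μm/a
  chloride contribution → 0.642 μm/a
  ⇒ r_corr(zinc) = 1.497 μm/a
Convert to mass loss: 1.497 μm/a × 7.14 g/cm³ = 10.69 g·m⁻²·a⁻¹

r_corr = 10.7 g·m⁻²·a⁻¹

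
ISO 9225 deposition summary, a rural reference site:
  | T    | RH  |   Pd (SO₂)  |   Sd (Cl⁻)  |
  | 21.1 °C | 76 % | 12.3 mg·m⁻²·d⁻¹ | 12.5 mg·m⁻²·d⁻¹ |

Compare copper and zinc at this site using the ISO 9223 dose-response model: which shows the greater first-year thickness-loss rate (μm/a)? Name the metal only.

zinc

copper: f(T) = -0.080·(T−10) [T>10 °C] = -0.8880
  Pd branch = 0.0053·Pd^0.26·e^(0.059·RH+f) = 0.371 μm/a
  Cl⁻ term: 0.01025·12.5^0.27·exp(0.036·76+0.049·21.1) = 0.8793
  sum: 0.371 + 0.8793 → r_corr = 1.25 μm/a
zinc: temperature factor f = -0.071·(11.1) = -0.7881
  SO₂ term: 0.0129·12.3^0.44·exp(0.046·76-0.7881) = 0.5837
  Cl⁻ term: 0.0175·12.5^0.57·exp(0.008·76+0.085·21.1) = 0.8151
  sum: 0.5837 + 0.8151 → r_corr = 1.399 μm/a
Ordering by μm/a: zinc (1.4) > copper (1.25)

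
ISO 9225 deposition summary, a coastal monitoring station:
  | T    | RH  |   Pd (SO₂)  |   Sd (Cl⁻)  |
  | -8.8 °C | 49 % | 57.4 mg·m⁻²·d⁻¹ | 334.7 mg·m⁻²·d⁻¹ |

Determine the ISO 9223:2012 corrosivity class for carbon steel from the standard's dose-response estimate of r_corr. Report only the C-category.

C2

carbon steel: T≤10 °C ⇒ hinge +0.150·(-8.8−10) = -2.8200
  sulphur-dioxide contribution → 2.309 μm/a
  chloride contribution → 13.28 μm/a
  total first-year rate 15.59 μm/a
15.6 μm/a falls in (1.3, 25] for carbon steel → category C2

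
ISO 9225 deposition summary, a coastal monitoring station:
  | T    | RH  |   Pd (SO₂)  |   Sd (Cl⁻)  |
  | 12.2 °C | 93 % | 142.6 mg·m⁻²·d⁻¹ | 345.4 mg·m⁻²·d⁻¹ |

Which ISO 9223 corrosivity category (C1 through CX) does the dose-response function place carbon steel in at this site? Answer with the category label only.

CX

carbon steel: f(T) = -0.054·(T−10) [T>10 °C] = -0.1188
  Pd branch = 1.77·Pd^0.52·e^(0.02·RH+f) = 133.1 μm/a
  Sd branch = 0.102·Sd^0.62·e^(0.033·RH+0.04·T) = 134 μm/a
  r_corr = 133.1 + 134 = 267.2 μm/a
267 μm/a falls in (200, 700] for carbon steel → category CX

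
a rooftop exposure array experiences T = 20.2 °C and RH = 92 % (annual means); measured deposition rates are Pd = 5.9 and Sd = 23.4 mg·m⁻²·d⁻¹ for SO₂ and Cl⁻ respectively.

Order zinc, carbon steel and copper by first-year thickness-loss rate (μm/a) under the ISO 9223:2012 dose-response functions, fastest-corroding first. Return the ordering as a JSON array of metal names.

["carbon steel", "copper", "zinc"]

zinc: f(T) = -0.071·(T−10) [T>10 °C] = -0.7242
  Pd branch = 0.0129·Pd^0.44·e^(0.046·RH+f) = 0.9401 μm/a
  Cl⁻ term: 0.0175·23.4^0.57·exp(0.008·92+0.085·20.2) = 1.227
  sum: 0.9401 + 1.227 → r_corr = 2.167 μm/a
carbon steel: temperature factor f = -0.054·(10.2) = -0.5508
  Pd branch = 1.77·Pd^0.52·e^(0.02·RH+f) = 16.17 μm/a
  Cl⁻ term: 0.102·23.4^0.62·exp(0.033·92+0.04·20.2) = 33.65
  sum: 16.17 + 33.65 → r_corr = 49.82 μm/a
copper: T>10 °C ⇒ hinge -0.080·(20.2−10) = -0.8160
  SO₂ term: 0.0053·5.9^0.26·exp(0.059·92-0.8160) = 0.8466
  Sd branch = 0.01025·Sd^0.27·e^(0.036·RH+0.049·T) = 1.773 μm/a
  r_corr = 0.8466 + 1.773 = 2.619 μm/a
Ordering by μm/a: carbon steel (49.8) > copper (2.62) > zinc (2.17)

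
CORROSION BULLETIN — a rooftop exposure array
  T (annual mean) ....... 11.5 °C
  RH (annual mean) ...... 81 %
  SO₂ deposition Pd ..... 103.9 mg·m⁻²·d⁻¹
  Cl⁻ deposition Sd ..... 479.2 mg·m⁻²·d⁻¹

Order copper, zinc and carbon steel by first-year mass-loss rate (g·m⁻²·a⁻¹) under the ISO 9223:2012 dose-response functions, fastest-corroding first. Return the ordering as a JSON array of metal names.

copper: f(T) = -0.080·(T−10) [T>10 °C] = -0.1200
  Pd branch = 0.0053·Pd^0.26·e^(0.059·RH+f) = 1.871 μm/a
  Sd branch = 0.01025·Sd^0.27·e^(0.036·RH+0.049·T) = 1.76 μm/a
  r_corr = 1.871 + 1.76 = 3.631 μm/a
  mass loss = 3.631 μm/a × 8.96 g/cm³ = 32.53 g·m⁻²·a⁻¹
zinc: f(T) = -0.071·(T−10) [T>10 °C] = -0.1065
  Pd branch = 0.0129·Pd^0.44·e^(0.046·RH+f) = 3.714 μm/a
  Cl⁻ term: 0.0175·479.2^0.57·exp(0.008·81+0.085·11.5) = 2.998
  sum: 3.714 + 2.998 → r_corr = 6.712 μm/a
  mass loss = 6.712 μm/a × 7.14 g/cm³ = 47.93 g·m⁻²·a⁻¹
carbon steel: temperature factor f = -0.054·(1.5) = -0.0810
  Pd branch = 1.77·Pd^0.52·e^(0.02·RH+f) = 92.26 μm/a
  Cl⁻ term: 0.102·479.2^0.62·exp(0.033·81+0.04·11.5) = 107.4
  sum: 92.26 + 107.4 → r_corr = 199.7 μm/a
  mass loss = 199.7 μm/a × 7.85 g/cm³ = 1568 g·m⁻²·a⁻¹
Ordering by g·m⁻²·a⁻¹: carbon steel (1570) > zinc (47.9) > copper (32.5)

["carbon steel", "zinc", "copper"]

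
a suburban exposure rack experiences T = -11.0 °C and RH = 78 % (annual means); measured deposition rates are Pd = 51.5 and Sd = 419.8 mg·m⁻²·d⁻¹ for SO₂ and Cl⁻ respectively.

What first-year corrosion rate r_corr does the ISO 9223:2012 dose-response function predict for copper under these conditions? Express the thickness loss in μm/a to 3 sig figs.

r_corr = 0.611 μm/a

copper: f(T) = +0.126·(T−10) [T≤10 °C] = -2.6460
  Pd branch = 0.0053·Pd^0.26·e^(0.059·RH+f) = 0.1044 μm/a
  Sd branch = 0.01025·Sd^0.27·e^(0.036·RH+0.049·T) = 0.5062 μm/a
  sum: 0.1044 + 0.5062 → r_corr = 0.6107 μm/a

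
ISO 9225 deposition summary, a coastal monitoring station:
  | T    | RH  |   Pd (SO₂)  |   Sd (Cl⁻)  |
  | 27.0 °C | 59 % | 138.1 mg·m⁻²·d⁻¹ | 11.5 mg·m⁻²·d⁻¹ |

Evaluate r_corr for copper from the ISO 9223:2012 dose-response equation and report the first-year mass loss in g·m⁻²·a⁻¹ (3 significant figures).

copper: T>10 °C ⇒ hinge -0.080·(27.0−10) = -1.3600
  SO₂ term: 0.0053·138.1^0.26·exp(0.059·59-1.3600) = 0.1592
  Cl⁻ term: 0.01025·11.5^0.27·exp(0.036·59+0.049·27.0) = 0.6225
  sum: 0.1592 + 0.6225 → r_corr = 0.7817 μm/a
Convert to mass loss: 0.7817 μm/a × 8.96 g/cm³ = 7.004 g·m⁻²·a⁻¹

r_corr = 7.00 g·m⁻²·a⁻¹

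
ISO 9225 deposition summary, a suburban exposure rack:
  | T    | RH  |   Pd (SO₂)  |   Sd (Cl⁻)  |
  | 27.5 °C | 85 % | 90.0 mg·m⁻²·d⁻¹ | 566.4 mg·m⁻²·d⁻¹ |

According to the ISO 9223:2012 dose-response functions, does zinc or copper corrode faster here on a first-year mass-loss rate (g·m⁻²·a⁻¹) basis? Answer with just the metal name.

zinc

zinc: T>10 °C ⇒ hinge -0.071·(27.5−10) = -1.2425
  Pd branch = 0.0129·Pd^0.44·e^(0.046·RH+f) = 1.346 μm/a
  Cl⁻ term: 0.0175·566.4^0.57·exp(0.008·85+0.085·27.5) = 13.27
  sum: 1.346 + 13.27 → r_corr = 14.61 μm/a
  mass loss = 14.61 μm/a × 7.14 g/cm³ = 104.3 g·m⁻²·a⁻¹
copper: temperature factor f = -0.080·(17.5) = -1.4000
  Pd branch = 0.0053·Pd^0.26·e^(0.059·RH+f) = 0.6344 μm/a
  Cl⁻ term: 0.01025·566.4^0.27·exp(0.036·85+0.049·27.5) = 4.658
  sum: 0.6344 + 4.658 → r_corr = 5.293 μm/a
  mass loss = 5.293 μm/a × 8.96 g/cm³ = 47.42 g·m⁻²·a⁻¹
Ordering by g·m⁻²·a⁻¹: zinc (104) > copper (47.4)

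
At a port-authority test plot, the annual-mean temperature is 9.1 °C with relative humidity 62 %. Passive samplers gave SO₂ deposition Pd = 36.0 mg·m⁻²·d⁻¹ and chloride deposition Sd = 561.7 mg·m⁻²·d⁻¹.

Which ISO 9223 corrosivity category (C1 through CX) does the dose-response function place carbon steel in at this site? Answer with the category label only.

carbon steel: temperature factor f = +0.150·(-0.9) = -0.1350
  Pd branch = 1.77·Pd^0.52·e^(0.02·RH+f) = 34.45 μm/a
  Sd branch = 0.102·Sd^0.62·e^(0.033·RH+0.04·T) = 57.54 μm/a
  sum: 34.45 + 57.54 → r_corr = 91.98 μm/a
ISO 9223 Table 2 (carbon steel): 80 < 92 ≤ 200 μm/a ⇒ C5

C5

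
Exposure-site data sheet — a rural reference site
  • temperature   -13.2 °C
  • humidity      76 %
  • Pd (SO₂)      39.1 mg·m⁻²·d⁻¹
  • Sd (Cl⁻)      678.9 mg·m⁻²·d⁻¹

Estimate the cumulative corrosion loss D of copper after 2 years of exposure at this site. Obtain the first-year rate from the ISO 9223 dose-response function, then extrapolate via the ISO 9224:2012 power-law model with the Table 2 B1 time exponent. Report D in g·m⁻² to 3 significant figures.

copper: temperature factor f = +0.126·(-23.2) = -2.9232
  sulphur-dioxide contribution → 0.06548 μm/a
  chloride contribution → 0.4815 μm/a
  total first-year rate 0.547 μm/a
Power-law: D(2) = r_corr · 2^0.667
  D(2) = 0.547 × 2^0.667 = 0.547 × 1.588 = 0.8685 μm
  Mass loss = 0.8685 μm × 8.96 g/cm³ = 7.782 g·m⁻²

D(2) = 7.78 g·m⁻²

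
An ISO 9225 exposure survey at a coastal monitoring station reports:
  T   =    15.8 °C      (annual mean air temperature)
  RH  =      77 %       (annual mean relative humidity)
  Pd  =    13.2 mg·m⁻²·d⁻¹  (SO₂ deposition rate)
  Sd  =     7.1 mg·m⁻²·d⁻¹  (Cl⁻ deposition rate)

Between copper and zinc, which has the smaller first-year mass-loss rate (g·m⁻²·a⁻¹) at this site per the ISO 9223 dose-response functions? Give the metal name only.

copper: f(T) = -0.080·(T−10) [T>10 °C] = -0.4640
  sulphur-dioxide contribution → 0.6125 μm/a
  chloride contribution → 0.6035 μm/a
  ⇒ r_corr(copper) = 1.216 μm/a
  mass loss = 1.216 μm/a × 8.96 g/cm³ = 10.9 g·m⁻²·a⁻¹
zinc: temperature factor f = -0.071·(5.8) = -0.4118
  sulphur-dioxide contribution → 0.9185 μm/a
  chloride contribution → 0.3793 μm/a
  total first-year rate 1.298 μm/a
  mass loss = 1.298 μm/a × 7.14 g/cm³ = 9.267 g·m⁻²·a⁻¹
Ordering by g·m⁻²·a⁻¹: copper (10.9) > zinc (9.27)

zinc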